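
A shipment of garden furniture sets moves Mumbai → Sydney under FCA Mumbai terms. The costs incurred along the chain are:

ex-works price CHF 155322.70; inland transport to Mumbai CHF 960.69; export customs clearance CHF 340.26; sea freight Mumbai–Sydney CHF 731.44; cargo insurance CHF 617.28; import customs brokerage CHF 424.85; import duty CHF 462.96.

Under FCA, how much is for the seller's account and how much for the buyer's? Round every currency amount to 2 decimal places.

FCA: the seller delivers export-cleared goods to the carrier; the buyer bears costs from that point.
Seller's account: goods 155322.70 + inland to port 960.69 + export clearance 340.26 = 156623.65
Buyer's account: freight 731.44 + insurance 617.28 + brokerage 424.85 + duty 462.96 = 2236.53

Seller: CHF 156623.65; buyer: CHF 2236.53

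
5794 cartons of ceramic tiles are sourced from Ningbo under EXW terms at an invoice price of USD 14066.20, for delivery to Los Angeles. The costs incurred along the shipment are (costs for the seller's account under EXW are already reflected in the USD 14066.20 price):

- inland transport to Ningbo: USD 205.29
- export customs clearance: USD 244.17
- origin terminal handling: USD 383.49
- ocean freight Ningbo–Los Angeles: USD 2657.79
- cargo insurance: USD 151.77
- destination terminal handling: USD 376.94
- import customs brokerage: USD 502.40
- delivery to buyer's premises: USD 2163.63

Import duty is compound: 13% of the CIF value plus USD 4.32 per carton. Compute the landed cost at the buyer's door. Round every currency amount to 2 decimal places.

Total landed cost: USD 48083.89

EXW: the seller makes goods available at their premises; the buyer bears all onward costs.
CIF value = EXW price + inland to port + export clearance + origin terminal + freight + insurance = 14066.20 + 205.29 + 244.17 + 383.49 + 2657.79 + 151.77 = 17708.71
Ad valorem component: 17708.71 × 13% = 2302.13
Specific component: 5794 × 4.32 = 25030.08
Import duty = 2302.13 + 25030.08 = 27332.21
Buyer bears: inland to port 205.29 + export clearance 244.17 + origin terminal 383.49 + freight 2657.79 + insurance 151.77 + destination terminal 376.94 + brokerage 502.40 + delivery 2163.63 + duty 27332.21 = 34017.69
Landed cost = invoice 14066.20 + 34017.69 = 48083.89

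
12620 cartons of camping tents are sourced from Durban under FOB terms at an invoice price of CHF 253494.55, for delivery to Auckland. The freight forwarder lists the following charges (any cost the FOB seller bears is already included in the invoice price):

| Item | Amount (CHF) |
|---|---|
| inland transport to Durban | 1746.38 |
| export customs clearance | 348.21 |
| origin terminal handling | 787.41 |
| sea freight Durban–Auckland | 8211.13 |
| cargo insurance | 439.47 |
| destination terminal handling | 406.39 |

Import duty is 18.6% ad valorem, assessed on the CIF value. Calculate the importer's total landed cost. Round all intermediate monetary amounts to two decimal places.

Total landed cost: CHF 311310.54

FOB: the seller bears costs until goods are on board at the origin port; the buyer bears freight, insurance and all costs thereafter.
Already in the invoice (seller's account under FOB): inland to port, export clearance, origin terminal — exclude.
CIF value = FOB price + freight + insurance = 253494.55 + 8211.13 + 439.47 = 262145.15
Import duty = 262145.15 × 18.6% = 48759.00
Buyer bears: freight 8211.13 + insurance 439.47 + destination terminal 406.39 + duty 48759.00 = 57815.99
Landed cost = invoice 253494.55 + 57815.99 = 311310.54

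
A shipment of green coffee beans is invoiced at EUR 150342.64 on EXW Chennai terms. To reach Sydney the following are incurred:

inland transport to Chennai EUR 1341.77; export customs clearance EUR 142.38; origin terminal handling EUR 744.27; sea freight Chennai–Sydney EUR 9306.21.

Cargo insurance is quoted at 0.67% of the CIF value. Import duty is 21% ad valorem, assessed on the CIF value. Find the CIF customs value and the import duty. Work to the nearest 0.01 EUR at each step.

CIF value: EUR 162969.16; import duty: EUR 34223.52

Let C be the CIF value. C = EXW price + pre-shipment costs + freight + 0.67% × C
C − 0.67% × C = 150342.64 + 1341.77 + 142.38 + 744.27 + 9306.21
0.9933 × C = 161877.27
C = 161877.27 / 0.9933 = 162969.16
Insurance premium = 0.67% × 162969.16 = 1091.89
Import duty = 162969.16 × 21% = 34223.52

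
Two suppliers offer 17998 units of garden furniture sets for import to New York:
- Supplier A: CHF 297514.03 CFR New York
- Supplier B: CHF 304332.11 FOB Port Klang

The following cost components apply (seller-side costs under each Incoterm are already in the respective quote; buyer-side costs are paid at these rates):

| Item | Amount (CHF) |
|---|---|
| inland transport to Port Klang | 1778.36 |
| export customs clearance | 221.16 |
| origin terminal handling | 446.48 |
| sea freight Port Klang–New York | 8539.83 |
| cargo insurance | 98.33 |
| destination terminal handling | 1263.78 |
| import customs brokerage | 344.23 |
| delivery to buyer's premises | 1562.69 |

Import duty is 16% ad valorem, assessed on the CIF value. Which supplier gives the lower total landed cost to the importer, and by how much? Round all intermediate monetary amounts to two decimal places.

Supplier A (CFR):
CIF value = CFR price + insurance = 297514.03 + 98.33 = 297612.36
Import duty = 297612.36 × 16% = 47617.98
Buyer bears (A): 98.33 + 1263.78 + 344.23 + 1562.69 = 3269.03
Landed cost (A) = invoice 297514.03 + 3269.03 + duty 47617.98 = 348401.04
Supplier B (FOB):
CIF value = FOB price + freight + insurance = 304332.11 + 8539.83 + 98.33 = 312970.27
Import duty = 312970.27 × 16% = 50075.24
Buyer bears (B): 8539.83 + 98.33 + 1263.78 + 344.23 + 1562.69 = 11808.86
Landed cost (B) = invoice 304332.11 + 11808.86 + duty 50075.24 = 366216.21
Difference = |348401.04 − 366216.21| = 17815.17

Supplier A is cheaper by CHF 17815.17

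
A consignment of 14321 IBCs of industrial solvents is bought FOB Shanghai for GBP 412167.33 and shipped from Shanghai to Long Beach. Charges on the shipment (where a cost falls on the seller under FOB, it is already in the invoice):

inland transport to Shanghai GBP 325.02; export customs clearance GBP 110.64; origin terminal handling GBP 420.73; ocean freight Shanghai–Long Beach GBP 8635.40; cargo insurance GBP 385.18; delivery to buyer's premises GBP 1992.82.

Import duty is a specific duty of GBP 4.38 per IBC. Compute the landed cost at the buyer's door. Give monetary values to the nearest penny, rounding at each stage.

FOB: the seller bears costs until goods are on board at the origin port; the buyer bears freight, insurance and all costs thereafter.
Already in the invoice (seller's account under FOB): inland to port, export clearance, origin terminal — exclude.
CIF value = FOB price + freight + insurance = 412167.33 + 8635.40 + 385.18 = 421187.91
Import duty = 14321 × 4.38 = 62725.98
Buyer bears: freight 8635.40 + insurance 385.18 + delivery 1992.82 + duty 62725.98 = 73739.38
Landed cost = invoice 412167.33 + 73739.38 = 485906.71

Total landed cost: GBP 485906.71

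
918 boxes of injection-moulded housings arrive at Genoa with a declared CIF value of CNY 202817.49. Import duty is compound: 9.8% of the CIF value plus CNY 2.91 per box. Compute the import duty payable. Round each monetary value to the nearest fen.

Import duty: CNY 22547.49

Ad valorem component: 202817.49 × 9.8% = 19876.11
Specific component: 918 × 2.91 = 2671.38
Import duty = 19876.11 + 2671.38 = 22547.49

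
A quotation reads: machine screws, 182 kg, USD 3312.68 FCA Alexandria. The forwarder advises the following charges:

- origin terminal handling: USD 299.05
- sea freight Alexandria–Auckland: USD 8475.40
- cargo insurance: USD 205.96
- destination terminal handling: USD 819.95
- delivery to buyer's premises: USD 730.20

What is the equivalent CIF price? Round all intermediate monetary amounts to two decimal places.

Not relevant to the conversion: delivery, destination terminal — on the buyer under both terms; not part of either seller's price.
From FCA to CIF, the seller additionally bears: origin terminal, freight, insurance.
CIF price = 3312.68 + 299.05 + 8475.40 + 205.96 = 12293.09

CIF price: USD 12293.09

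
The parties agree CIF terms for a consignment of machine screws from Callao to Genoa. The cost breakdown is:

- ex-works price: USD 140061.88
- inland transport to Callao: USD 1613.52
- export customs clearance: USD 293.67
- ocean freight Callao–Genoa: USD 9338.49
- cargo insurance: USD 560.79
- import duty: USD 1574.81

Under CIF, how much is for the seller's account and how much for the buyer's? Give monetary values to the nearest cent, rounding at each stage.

Seller: USD 151868.35; buyer: USD 1574.81

CIF: the seller pays costs through ocean freight and marine insurance to the destination port.
Seller's account: goods 140061.88 + inland to port 1613.52 + export clearance 293.67 + freight 9338.49 + insurance 560.79 = 151868.35
Buyer's account: duty 1574.81 = 1574.81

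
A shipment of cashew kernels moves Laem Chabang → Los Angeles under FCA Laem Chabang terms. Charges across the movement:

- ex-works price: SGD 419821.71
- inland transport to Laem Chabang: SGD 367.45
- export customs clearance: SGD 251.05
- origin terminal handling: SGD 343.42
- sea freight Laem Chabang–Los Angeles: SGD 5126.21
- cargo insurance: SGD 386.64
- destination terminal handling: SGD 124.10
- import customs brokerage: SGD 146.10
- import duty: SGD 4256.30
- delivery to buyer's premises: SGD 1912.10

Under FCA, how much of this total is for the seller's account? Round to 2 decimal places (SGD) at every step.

FCA: the seller delivers export-cleared goods to the carrier; the buyer bears costs from that point.
Seller's account: goods 419821.71 + inland to port 367.45 + export clearance 251.05 = 420440.21
Buyer's account: origin terminal 343.42 + freight 5126.21 + insurance 386.64 + destination terminal 124.10 + brokerage 146.10 + duty 4256.30 + delivery 1912.10 = 12294.87

Seller's account: SGD 420440.21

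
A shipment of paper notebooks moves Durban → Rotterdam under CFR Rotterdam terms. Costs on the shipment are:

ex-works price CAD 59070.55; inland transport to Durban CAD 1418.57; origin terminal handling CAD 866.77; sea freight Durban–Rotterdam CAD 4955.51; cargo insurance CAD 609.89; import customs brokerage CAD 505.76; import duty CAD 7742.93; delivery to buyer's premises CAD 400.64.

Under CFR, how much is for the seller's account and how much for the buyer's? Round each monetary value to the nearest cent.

Seller: CAD 66311.40; buyer: CAD 9259.22

CFR: the seller pays costs through ocean freight to the destination port, but not insurance.
Seller's account: goods 59070.55 + inland to port 1418.57 + origin terminal 866.77 + freight 4955.51 = 66311.40
Buyer's account: insurance 609.89 + brokerage 505.76 + duty 7742.93 + delivery 400.64 = 9259.22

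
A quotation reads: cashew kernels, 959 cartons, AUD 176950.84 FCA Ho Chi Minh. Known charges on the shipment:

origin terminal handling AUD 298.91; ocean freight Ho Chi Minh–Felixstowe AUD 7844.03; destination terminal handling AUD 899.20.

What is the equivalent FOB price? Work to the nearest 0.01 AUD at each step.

Not relevant to the conversion: freight, destination terminal — on the buyer under both terms; not part of either seller's price.
From FCA to FOB, the seller additionally bears: origin terminal.
FOB price = 176950.84 + 298.91 = 177249.75

FOB price: AUD 177249.75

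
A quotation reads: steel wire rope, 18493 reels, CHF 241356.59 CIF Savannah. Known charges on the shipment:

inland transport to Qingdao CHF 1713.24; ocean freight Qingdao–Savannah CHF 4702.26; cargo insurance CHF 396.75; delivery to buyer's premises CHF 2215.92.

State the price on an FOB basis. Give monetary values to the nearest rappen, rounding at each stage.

Not relevant to the conversion: inland to port — on the seller under both CIF and FOB; already in the CIF price and stays in the FOB price. delivery — on the buyer under both terms; not part of either seller's price.
From CIF to FOB, the seller no longer bears: freight, insurance.
FOB price = 241356.59 − 4702.26 − 396.75 = 236257.58

FOB price: CHF 236257.58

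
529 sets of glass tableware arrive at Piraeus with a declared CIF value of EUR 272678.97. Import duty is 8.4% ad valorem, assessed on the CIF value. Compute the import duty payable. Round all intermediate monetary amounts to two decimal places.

Import duty: EUR 22905.03

Import duty = 272678.97 × 8.4% = 22905.03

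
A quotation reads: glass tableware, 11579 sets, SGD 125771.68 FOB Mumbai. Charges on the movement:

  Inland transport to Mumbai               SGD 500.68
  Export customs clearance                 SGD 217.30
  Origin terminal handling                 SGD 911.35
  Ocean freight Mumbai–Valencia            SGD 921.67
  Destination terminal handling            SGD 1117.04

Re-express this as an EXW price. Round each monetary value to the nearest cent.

Not relevant to the conversion: freight, destination terminal — on the buyer under both terms; not part of either seller's price.
From FOB to EXW, the seller no longer bears: inland to port, export clearance, origin terminal.
EXW price = 125771.68 − 500.68 − 217.30 − 911.35 = 124142.35

EXW price: SGD 124142.35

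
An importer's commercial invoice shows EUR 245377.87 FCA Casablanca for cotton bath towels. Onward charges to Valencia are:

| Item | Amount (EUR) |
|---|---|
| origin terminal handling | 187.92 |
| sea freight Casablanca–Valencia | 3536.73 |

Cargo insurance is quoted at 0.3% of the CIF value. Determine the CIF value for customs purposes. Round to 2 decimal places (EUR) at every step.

Let C be the CIF value. C = FCA price + pre-shipment costs + freight + 0.3% × C
C − 0.3% × C = 245377.87 + 187.92 + 3536.73
0.997 × C = 249102.52
C = 249102.52 / 0.997 = 249852.08
Insurance premium = 0.3% × 249852.08 = 749.56

CIF value: EUR 249852.08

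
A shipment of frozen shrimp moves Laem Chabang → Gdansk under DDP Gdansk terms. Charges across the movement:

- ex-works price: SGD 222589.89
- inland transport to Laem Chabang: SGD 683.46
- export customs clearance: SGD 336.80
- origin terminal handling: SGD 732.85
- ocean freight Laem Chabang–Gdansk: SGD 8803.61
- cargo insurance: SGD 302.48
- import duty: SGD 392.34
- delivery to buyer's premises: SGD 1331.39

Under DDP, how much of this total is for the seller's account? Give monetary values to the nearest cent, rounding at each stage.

Seller's account: SGD 235172.82

DDP: the seller bears all costs including import duty.
Seller's account: goods 222589.89 + inland to port 683.46 + export clearance 336.80 + origin terminal 732.85 + freight 8803.61 + insurance 302.48 + duty 392.34 + delivery 1331.39 = 235172.82
Buyer's account: 0.00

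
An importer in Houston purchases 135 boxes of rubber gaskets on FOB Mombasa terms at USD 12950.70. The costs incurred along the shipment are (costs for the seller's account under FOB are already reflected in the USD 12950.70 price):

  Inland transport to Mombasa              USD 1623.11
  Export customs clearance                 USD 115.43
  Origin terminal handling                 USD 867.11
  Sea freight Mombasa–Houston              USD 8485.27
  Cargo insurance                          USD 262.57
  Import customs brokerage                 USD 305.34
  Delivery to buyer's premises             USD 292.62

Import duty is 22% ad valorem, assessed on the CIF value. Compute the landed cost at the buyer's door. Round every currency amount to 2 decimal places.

Total landed cost: USD 27070.18

FOB: the seller bears costs until goods are on board at the origin port; the buyer bears freight, insurance and all costs thereafter.
Already in the invoice (seller's account under FOB): inland to port, export clearance, origin terminal — exclude.
CIF value = FOB price + freight + insurance = 12950.70 + 8485.27 + 262.57 = 21698.54
Import duty = 21698.54 × 22% = 4773.68
Buyer bears: freight 8485.27 + insurance 262.57 + brokerage 305.34 + delivery 292.62 + duty 4773.68 = 14119.48
Landed cost = invoice 12950.70 + 14119.48 = 27070.18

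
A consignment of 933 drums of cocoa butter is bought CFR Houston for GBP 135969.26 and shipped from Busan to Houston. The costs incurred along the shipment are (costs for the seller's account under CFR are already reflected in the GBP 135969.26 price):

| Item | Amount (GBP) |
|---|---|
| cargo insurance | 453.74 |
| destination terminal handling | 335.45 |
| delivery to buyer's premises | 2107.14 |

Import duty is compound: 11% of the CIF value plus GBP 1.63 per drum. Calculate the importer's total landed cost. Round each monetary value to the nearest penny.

CFR: the seller pays costs through ocean freight to the destination port, but not insurance.
CIF value = CFR price + insurance = 135969.26 + 453.74 = 136423.00
Ad valorem component: 136423.00 × 11% = 15006.53
Specific component: 933 × 1.63 = 1520.79
Import duty = 15006.53 + 1520.79 = 16527.32
Buyer bears: insurance 453.74 + destination terminal 335.45 + delivery 2107.14 + duty 16527.32 = 19423.65
Landed cost = invoice 135969.26 + 19423.65 = 155392.91

Total landed cost: GBP 155392.91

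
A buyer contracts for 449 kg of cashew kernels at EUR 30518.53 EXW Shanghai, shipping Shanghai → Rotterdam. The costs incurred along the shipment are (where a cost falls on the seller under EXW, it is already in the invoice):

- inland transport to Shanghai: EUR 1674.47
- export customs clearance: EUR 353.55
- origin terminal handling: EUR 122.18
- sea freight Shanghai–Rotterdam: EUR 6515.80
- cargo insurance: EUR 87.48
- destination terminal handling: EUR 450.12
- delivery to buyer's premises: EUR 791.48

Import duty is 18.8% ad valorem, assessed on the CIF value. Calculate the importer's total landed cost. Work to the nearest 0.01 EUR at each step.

Total landed cost: EUR 47896.75

EXW: the seller makes goods available at their premises; the buyer bears all onward costs.
CIF value = EXW price + inland to port + export clearance + origin terminal + freight + insurance = 30518.53 + 1674.47 + 353.55 + 122.18 + 6515.80 + 87.48 = 39272.01
Import duty = 39272.01 × 18.8% = 7383.14
Buyer bears: inland to port 1674.47 + export clearance 353.55 + origin terminal 122.18 + freight 6515.80 + insurance 87.48 + destination terminal 450.12 + delivery 791.48 + duty 7383.14 = 17378.22
Landed cost = invoice 30518.53 + 17378.22 = 47896.75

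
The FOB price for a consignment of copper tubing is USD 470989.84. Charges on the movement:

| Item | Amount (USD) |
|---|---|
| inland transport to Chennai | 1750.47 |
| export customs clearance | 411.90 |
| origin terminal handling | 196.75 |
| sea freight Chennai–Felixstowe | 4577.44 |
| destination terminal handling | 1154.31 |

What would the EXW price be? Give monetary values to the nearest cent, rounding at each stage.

EXW price: USD 468630.72

Not relevant to the conversion: freight, destination terminal — on the buyer under both terms; not part of either seller's price.
From FOB to EXW, the seller no longer bears: inland to port, export clearance, origin terminal.
EXW price = 470989.84 − 1750.47 − 411.90 − 196.75 = 468630.72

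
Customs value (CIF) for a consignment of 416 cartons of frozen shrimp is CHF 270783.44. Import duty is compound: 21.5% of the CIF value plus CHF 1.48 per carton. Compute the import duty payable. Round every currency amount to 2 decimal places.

Ad valorem component: 270783.44 × 21.5% = 58218.44
Specific component: 416 × 1.48 = 615.68
Import duty = 58218.44 + 615.68 = 58834.12

Import duty: CHF 58834.12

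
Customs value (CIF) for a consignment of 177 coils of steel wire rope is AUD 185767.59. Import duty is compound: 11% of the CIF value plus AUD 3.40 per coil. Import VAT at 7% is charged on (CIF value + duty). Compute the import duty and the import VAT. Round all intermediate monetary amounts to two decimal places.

Ad valorem component: 185767.59 × 11% = 20434.43
Specific component: 177 × 3.40 = 601.80
Import duty = 20434.43 + 601.80 = 21036.23
VAT base = CIF + duty = 185767.59 + 21036.23 = 206803.82
Import VAT = 206803.82 × 7% = 14476.27

Import duty: AUD 21036.23; import VAT: AUD 14476.27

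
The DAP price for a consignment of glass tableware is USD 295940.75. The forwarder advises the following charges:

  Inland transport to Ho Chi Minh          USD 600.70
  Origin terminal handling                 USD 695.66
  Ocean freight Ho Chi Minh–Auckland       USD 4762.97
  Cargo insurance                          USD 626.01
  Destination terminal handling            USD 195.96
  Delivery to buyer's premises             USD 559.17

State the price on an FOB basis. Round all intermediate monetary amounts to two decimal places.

Not relevant to the conversion: inland to port, origin terminal — on the seller under both DAP and FOB; already in the DAP price and stays in the FOB price.
From DAP to FOB, the seller no longer bears: freight, insurance, destination terminal, delivery.
FOB price = 295940.75 − 4762.97 − 626.01 − 195.96 − 559.17 = 289796.64

FOB price: USD 289796.64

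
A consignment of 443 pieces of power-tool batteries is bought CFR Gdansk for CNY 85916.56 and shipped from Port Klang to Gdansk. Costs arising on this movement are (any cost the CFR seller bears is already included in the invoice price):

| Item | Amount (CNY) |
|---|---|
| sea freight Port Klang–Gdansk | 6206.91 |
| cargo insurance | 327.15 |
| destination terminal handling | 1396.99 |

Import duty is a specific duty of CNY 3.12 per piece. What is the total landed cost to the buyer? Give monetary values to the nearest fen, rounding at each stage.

CFR: the seller pays costs through ocean freight to the destination port, but not insurance.
Already in the invoice (seller's account under CFR): freight — exclude.
CIF value = CFR price + insurance = 85916.56 + 327.15 = 86243.71
Import duty = 443 × 3.12 = 1382.16
Buyer bears: insurance 327.15 + destination terminal 1396.99 + duty 1382.16 = 3106.30
Landed cost = invoice 85916.56 + 3106.30 = 89022.86

Total landed cost: CNY 89022.86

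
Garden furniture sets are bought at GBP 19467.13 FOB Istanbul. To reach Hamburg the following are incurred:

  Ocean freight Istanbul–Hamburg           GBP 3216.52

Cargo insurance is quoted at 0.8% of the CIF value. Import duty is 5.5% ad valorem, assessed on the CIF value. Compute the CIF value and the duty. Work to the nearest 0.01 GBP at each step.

Let C be the CIF value. C = FOB price + freight + 0.8% × C
C − 0.8% × C = 19467.13 + 3216.52
0.992 × C = 22683.65
C = 22683.65 / 0.992 = 22866.58
Insurance premium = 0.8% × 22866.58 = 182.93
Import duty = 22866.58 × 5.5% = 1257.66

CIF value: GBP 22866.58; import duty: GBP 1257.66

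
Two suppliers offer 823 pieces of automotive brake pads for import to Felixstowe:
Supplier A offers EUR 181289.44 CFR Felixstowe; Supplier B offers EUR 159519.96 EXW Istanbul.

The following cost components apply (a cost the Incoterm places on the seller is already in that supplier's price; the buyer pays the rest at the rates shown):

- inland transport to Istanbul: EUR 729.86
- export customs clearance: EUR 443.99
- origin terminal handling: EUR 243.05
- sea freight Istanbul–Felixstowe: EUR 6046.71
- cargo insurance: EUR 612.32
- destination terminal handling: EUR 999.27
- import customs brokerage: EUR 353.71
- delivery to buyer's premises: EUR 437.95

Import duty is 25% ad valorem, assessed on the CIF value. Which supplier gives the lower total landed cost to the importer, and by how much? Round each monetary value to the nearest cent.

Supplier A (CFR):
CIF value = CFR price + insurance = 181289.44 + 612.32 = 181901.76
Import duty = 181901.76 × 25% = 45475.44
Buyer bears (A): 612.32 + 999.27 + 353.71 + 437.95 = 2403.25
Landed cost (A) = invoice 181289.44 + 2403.25 + duty 45475.44 = 229168.13
Supplier B (EXW):
CIF value = EXW price + inland to port + export clearance + origin terminal + freight + insurance = 159519.96 + 729.86 + 443.99 + 243.05 + 6046.71 + 612.32 = 167595.89
Import duty = 167595.89 × 25% = 41898.97
Buyer bears (B): 729.86 + 443.99 + 243.05 + 6046.71 + 612.32 + 999.27 + 353.71 + 437.95 = 9866.86
Landed cost (B) = invoice 159519.96 + 9866.86 + duty 41898.97 = 211285.79
Difference = |229168.13 − 211285.79| = 17882.34

Supplier B is cheaper by EUR 17882.34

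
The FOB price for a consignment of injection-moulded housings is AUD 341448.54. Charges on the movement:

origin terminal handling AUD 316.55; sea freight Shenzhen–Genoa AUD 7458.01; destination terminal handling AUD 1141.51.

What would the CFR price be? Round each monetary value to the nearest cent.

Not relevant to the conversion: origin terminal — on the seller under both FOB and CFR; already in the FOB price and stays in the CFR price. destination terminal — on the buyer under both terms; not part of either seller's price.
From FOB to CFR, the seller additionally bears: freight.
CFR price = 341448.54 + 7458.01 = 348906.55

CFR price: AUD 348906.55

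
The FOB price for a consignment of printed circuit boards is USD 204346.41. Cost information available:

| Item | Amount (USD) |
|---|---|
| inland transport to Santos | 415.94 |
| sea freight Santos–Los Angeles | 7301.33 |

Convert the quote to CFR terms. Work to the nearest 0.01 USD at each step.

CFR price: USD 211647.74

Not relevant to the conversion: inland to port — on the seller under both FOB and CFR; already in the FOB price and stays in the CFR price.
From FOB to CFR, the seller additionally bears: freight.
CFR price = 204346.41 + 7301.33 = 211647.74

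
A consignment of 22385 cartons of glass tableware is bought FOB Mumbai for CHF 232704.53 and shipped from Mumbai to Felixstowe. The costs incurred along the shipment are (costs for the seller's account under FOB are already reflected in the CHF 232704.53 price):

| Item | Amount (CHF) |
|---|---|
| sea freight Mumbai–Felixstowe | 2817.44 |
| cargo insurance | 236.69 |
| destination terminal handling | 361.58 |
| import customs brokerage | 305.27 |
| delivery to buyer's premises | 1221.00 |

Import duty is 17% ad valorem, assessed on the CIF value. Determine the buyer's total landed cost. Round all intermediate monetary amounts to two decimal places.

FOB: the seller bears costs until goods are on board at the origin port; the buyer bears freight, insurance and all costs thereafter.
CIF value = FOB price + freight + insurance = 232704.53 + 2817.44 + 236.69 = 235758.66
Import duty = 235758.66 × 17% = 40078.97
Buyer bears: freight 2817.44 + insurance 236.69 + destination terminal 361.58 + brokerage 305.27 + delivery 1221.00 + duty 40078.97 = 45020.95
Landed cost = invoice 232704.53 + 45020.95 = 277725.48

Total landed cost: CHF 277725.48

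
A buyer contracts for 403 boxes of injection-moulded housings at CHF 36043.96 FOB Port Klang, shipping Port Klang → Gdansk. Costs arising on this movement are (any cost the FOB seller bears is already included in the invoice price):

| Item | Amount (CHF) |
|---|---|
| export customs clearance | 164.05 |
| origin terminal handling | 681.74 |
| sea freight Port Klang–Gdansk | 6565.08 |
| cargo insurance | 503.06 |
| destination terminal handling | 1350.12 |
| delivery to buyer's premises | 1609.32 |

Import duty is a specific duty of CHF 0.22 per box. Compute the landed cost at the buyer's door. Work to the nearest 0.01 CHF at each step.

Total landed cost: CHF 46160.20

FOB: the seller bears costs until goods are on board at the origin port; the buyer bears freight, insurance and all costs thereafter.
Already in the invoice (seller's account under FOB): export clearance, origin terminal — exclude.
CIF value = FOB price + freight + insurance = 36043.96 + 6565.08 + 503.06 = 43112.10
Import duty = 403 × 0.22 = 88.66
Buyer bears: freight 6565.08 + insurance 503.06 + destination terminal 1350.12 + delivery 1609.32 + duty 88.66 = 10116.24
Landed cost = invoice 36043.96 + 10116.24 = 46160.20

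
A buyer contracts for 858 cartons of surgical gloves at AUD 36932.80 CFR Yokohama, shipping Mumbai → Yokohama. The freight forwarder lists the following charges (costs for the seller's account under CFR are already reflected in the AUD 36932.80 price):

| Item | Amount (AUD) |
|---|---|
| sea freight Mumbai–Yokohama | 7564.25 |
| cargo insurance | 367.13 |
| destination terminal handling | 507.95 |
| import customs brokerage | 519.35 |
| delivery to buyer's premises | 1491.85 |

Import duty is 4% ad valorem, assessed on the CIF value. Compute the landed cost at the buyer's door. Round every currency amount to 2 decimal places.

Total landed cost: AUD 41311.08

CFR: the seller pays costs through ocean freight to the destination port, but not insurance.
Already in the invoice (seller's account under CFR): freight — exclude.
CIF value = CFR price + insurance = 36932.80 + 367.13 = 37299.93
Import duty = 37299.93 × 4% = 1492.00
Buyer bears: insurance 367.13 + destination terminal 507.95 + brokerage 519.35 + delivery 1491.85 + duty 1492.00 = 4378.28
Landed cost = invoice 36932.80 + 4378.28 = 41311.08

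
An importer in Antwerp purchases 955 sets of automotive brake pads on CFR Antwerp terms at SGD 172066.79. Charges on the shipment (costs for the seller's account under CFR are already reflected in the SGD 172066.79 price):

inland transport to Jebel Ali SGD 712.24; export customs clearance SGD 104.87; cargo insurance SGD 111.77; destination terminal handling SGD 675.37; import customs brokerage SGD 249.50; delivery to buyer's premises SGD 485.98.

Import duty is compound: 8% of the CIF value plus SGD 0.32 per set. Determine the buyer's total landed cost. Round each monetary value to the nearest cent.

Total landed cost: SGD 187669.29

CFR: the seller pays costs through ocean freight to the destination port, but not insurance.
Already in the invoice (seller's account under CFR): inland to port, export clearance — exclude.
CIF value = CFR price + insurance = 172066.79 + 111.77 = 172178.56
Ad valorem component: 172178.56 × 8% = 13774.28
Specific component: 955 × 0.32 = 305.60
Import duty = 13774.28 + 305.60 = 14079.88
Buyer bears: insurance 111.77 + destination terminal 675.37 + brokerage 249.50 + delivery 485.98 + duty 14079.88 = 15602.50
Landed cost = invoice 172066.79 + 15602.50 = 187669.29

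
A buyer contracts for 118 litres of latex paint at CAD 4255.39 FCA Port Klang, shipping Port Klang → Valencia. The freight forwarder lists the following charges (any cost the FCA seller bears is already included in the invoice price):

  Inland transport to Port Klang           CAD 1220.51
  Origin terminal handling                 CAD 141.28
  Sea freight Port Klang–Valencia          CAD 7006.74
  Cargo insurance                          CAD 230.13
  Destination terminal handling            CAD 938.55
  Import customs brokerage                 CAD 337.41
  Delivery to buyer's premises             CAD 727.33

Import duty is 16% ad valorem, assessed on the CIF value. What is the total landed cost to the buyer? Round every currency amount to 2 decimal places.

FCA: the seller delivers export-cleared goods to the carrier; the buyer bears costs from that point.
Already in the invoice (seller's account under FCA): inland to port — exclude.
CIF value = FCA price + origin terminal + freight + insurance = 4255.39 + 141.28 + 7006.74 + 230.13 = 11633.54
Import duty = 11633.54 × 16% = 1861.37
Buyer bears: origin terminal 141.28 + freight 7006.74 + insurance 230.13 + destination terminal 938.55 + brokerage 337.41 + delivery 727.33 + duty 1861.37 = 11242.81
Landed cost = invoice 4255.39 + 11242.81 = 15498.20

Total landed cost: CAD 15498.20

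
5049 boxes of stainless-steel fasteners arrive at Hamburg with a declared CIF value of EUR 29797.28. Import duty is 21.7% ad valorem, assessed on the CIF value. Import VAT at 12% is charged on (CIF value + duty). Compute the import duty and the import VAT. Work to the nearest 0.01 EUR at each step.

Import duty: EUR 6466.01; import VAT: EUR 4351.59

Import duty = 29797.28 × 21.7% = 6466.01
VAT base = CIF + duty = 29797.28 + 6466.01 = 36263.29
Import VAT = 36263.29 × 12% = 4351.59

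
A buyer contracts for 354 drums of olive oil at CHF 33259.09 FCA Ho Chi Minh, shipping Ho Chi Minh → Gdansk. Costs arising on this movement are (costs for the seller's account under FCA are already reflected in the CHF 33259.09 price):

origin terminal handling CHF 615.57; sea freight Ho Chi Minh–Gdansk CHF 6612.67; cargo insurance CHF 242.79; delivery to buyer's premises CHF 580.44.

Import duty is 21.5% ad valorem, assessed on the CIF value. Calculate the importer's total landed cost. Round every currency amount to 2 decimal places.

Total landed cost: CHF 50067.54

FCA: the seller delivers export-cleared goods to the carrier; the buyer bears costs from that point.
CIF value = FCA price + origin terminal + freight + insurance = 33259.09 + 615.57 + 6612.67 + 242.79 = 40730.12
Import duty = 40730.12 × 21.5% = 8756.98
Buyer bears: origin terminal 615.57 + freight 6612.67 + insurance 242.79 + delivery 580.44 + duty 8756.98 = 16808.45
Landed cost = invoice 33259.09 + 16808.45 = 50067.54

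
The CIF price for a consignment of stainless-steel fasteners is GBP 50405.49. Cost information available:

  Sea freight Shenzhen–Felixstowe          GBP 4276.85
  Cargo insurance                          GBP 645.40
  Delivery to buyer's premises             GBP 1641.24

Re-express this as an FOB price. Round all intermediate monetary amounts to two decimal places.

FOB price: GBP 45483.24

Not relevant to the conversion: delivery — on the buyer under both terms; not part of either seller's price.
From CIF to FOB, the seller no longer bears: freight, insurance.
FOB price = 50405.49 − 4276.85 − 645.40 = 45483.24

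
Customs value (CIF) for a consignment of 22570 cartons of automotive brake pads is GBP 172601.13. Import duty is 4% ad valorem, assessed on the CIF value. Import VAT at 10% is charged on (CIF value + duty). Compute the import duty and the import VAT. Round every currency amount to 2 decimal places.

Import duty = 172601.13 × 4% = 6904.05
VAT base = CIF + duty = 172601.13 + 6904.05 = 179505.18
Import VAT = 179505.18 × 10% = 17950.52

Import duty: GBP 6904.05; import VAT: GBP 17950.52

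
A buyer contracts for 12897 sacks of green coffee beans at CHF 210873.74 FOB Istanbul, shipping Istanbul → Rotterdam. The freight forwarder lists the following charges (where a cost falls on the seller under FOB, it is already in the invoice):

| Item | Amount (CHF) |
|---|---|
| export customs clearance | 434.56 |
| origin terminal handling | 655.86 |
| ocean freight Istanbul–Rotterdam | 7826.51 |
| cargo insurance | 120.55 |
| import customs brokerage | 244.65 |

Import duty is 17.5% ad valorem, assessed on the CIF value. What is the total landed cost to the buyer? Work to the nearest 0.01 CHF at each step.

Total landed cost: CHF 257359.09

FOB: the seller bears costs until goods are on board at the origin port; the buyer bears freight, insurance and all costs thereafter.
Already in the invoice (seller's account under FOB): export clearance, origin terminal — exclude.
CIF value = FOB price + freight + insurance = 210873.74 + 7826.51 + 120.55 = 218820.80
Import duty = 218820.80 × 17.5% = 38293.64
Buyer bears: freight 7826.51 + insurance 120.55 + brokerage 244.65 + duty 38293.64 = 46485.35
Landed cost = invoice 210873.74 + 46485.35 = 257359.09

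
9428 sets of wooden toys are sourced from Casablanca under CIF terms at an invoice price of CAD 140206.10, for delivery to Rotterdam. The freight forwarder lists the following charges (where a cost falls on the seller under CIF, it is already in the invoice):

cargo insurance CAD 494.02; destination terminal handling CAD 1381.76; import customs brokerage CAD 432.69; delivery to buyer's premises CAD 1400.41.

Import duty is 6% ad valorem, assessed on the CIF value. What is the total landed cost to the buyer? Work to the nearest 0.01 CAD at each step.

Total landed cost: CAD 151833.33

CIF: the seller pays costs through ocean freight and marine insurance to the destination port.
Already in the invoice (seller's account under CIF): insurance — exclude.
The CIF price already equals the CIF value: 140206.10
Import duty = 140206.10 × 6% = 8412.37
Buyer bears: destination terminal 1381.76 + brokerage 432.69 + delivery 1400.41 + duty 8412.37 = 11627.23
Landed cost = invoice 140206.10 + 11627.23 = 151833.33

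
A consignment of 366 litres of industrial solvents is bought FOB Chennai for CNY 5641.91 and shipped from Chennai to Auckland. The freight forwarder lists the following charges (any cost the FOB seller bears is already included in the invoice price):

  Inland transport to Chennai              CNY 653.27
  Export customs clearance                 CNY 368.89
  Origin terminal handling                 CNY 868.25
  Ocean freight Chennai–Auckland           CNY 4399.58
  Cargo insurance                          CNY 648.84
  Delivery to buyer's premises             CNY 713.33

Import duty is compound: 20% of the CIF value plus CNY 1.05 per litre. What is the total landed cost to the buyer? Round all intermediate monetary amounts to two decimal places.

FOB: the seller bears costs until goods are on board at the origin port; the buyer bears freight, insurance and all costs thereafter.
Already in the invoice (seller's account under FOB): inland to port, export clearance, origin terminal — exclude.
CIF value = FOB price + freight + insurance = 5641.91 + 4399.58 + 648.84 = 10690.33
Ad valorem component: 10690.33 × 20% = 2138.07
Specific component: 366 × 1.05 = 384.30
Import duty = 2138.07 + 384.30 = 2522.37
Buyer bears: freight 4399.58 + insurance 648.84 + delivery 713.33 + duty 2522.37 = 8284.12
Landed cost = invoice 5641.91 + 8284.12 = 13926.03

Total landed cost: CNY 13926.03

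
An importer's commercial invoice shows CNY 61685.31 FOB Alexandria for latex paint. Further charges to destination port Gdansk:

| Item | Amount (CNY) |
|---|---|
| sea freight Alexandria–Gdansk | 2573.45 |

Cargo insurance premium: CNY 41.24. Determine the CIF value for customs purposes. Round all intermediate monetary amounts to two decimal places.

CIF = FOB price + freight + insurance
CIF = 61685.31 + 2573.45 + 41.24 = 64300.00

CIF value: CNY 64300.00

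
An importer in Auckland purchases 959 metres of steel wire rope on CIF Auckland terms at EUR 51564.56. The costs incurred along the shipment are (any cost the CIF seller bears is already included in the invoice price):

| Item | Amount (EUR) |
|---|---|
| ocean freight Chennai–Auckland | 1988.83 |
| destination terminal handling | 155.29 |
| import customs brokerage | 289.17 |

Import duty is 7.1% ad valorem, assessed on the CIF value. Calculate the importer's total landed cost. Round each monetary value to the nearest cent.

Total landed cost: EUR 55670.10

CIF: the seller pays costs through ocean freight and marine insurance to the destination port.
Already in the invoice (seller's account under CIF): freight — exclude.
The CIF price already equals the CIF value: 51564.56
Import duty = 51564.56 × 7.1% = 3661.08
Buyer bears: destination terminal 155.29 + brokerage 289.17 + duty 3661.08 = 4105.54
Landed cost = invoice 51564.56 + 4105.54 = 55670.10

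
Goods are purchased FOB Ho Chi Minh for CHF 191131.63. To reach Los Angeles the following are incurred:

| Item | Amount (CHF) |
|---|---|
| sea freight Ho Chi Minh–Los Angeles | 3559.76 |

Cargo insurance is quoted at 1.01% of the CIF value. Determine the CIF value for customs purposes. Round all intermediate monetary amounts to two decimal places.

Let C be the CIF value. C = FOB price + freight + 1.01% × C
C − 1.01% × C = 191131.63 + 3559.76
0.9899 × C = 194691.39
C = 194691.39 / 0.9899 = 196677.84
Insurance premium = 1.01% × 196677.84 = 1986.45

CIF value: CHF 196677.84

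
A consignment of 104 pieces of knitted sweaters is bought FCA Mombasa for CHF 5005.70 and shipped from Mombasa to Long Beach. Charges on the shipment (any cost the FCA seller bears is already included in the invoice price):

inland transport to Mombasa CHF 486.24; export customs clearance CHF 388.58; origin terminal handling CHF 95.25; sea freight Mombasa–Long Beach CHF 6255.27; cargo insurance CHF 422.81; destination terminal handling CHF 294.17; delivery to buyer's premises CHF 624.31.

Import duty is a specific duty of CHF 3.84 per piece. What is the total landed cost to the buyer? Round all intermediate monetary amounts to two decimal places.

FCA: the seller delivers export-cleared goods to the carrier; the buyer bears costs from that point.
Already in the invoice (seller's account under FCA): inland to port, export clearance — exclude.
CIF value = FCA price + origin terminal + freight + insurance = 5005.70 + 95.25 + 6255.27 + 422.81 = 11779.03
Import duty = 104 × 3.84 = 399.36
Buyer bears: origin terminal 95.25 + freight 6255.27 + insurance 422.81 + destination terminal 294.17 + delivery 624.31 + duty 399.36 = 8091.17
Landed cost = invoice 5005.70 + 8091.17 = 13096.87

Total landed cost: CHF 13096.87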